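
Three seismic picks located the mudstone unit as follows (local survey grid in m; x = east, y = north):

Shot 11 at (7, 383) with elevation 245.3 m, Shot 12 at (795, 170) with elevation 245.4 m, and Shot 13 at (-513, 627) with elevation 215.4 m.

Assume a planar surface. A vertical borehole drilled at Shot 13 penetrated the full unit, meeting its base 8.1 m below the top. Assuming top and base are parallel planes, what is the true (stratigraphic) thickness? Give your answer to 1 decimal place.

7.8 m

Two edge vectors: Shot 11→Shot 12 = (788, -213, 0.1), Shot 11→Shot 13 = (-520, 244, -29.9).
Normal n = (Shot 11→Shot 12) × (Shot 11→Shot 13) = (6344.3, 23509.2, 81512).
So ∂z/∂x = −n_x/n_z = −0.07783 and ∂z/∂y = −n_y/n_z = −0.28841.
|∇z| = √(a²+b²) = 0.29873, so dip δ = arctan(0.29873) = 16.63°.
True thickness = vertical thickness × cos δ = 8.1 × cos 16.63° = 7.8 m.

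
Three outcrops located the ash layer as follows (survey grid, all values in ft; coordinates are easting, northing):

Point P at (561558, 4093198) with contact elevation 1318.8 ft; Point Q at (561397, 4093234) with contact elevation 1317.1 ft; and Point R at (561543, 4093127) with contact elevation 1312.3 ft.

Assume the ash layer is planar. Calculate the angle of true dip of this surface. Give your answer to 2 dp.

5.16°

Two edge vectors: Point P→Point Q = (-161, 36, -1.7), Point P→Point R = (-15, -71, -6.5).
Normal n = (Point P→Point Q) × (Point P→Point R) = (-354.7, -1021, 11971).
So ∂z/∂easting = −n_x/n_z = 0.02963 and ∂z/∂northing = −n_y/n_z = 0.08529.
Gradient magnitude |∇z| = √(a² + b²) = √(0.00088 + 0.00727) = 0.09029.
True dip = arctan(0.09029) = 5.16°, dipping toward SSW (azimuth ≈ 199°).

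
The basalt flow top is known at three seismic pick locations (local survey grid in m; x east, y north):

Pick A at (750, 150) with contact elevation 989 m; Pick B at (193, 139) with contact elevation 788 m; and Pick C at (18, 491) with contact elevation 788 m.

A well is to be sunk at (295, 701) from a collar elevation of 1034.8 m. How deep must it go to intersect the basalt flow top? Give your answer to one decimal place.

Let the plane be z = a·x + b·y + c.
Pick B−Pick A: −557a − 11b = −201;  Pick C−Pick A: −732a + 341b = −201.
Solving gives a = 0.35735, b = 0.17766.
Then c = 989 − a·750 − b·150 = 694.34.
At (295, 701): z_contact = 105.42 + 124.54 + 694.34 = 924.30 m.
Depth below ground = 1034.8 − 924.30 = 110.5 m.

110.5 m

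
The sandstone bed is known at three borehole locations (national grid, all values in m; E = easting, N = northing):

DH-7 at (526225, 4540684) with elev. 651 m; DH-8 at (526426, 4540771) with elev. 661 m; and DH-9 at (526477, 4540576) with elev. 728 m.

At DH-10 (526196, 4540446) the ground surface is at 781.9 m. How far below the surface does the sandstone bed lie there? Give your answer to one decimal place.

Two edge vectors: DH-7→DH-8 = (201, 87, 10), DH-7→DH-9 = (252, -108, 77).
Normal n = (DH-7→DH-8) × (DH-7→DH-9) = (7779, -12957, -43632).
So ∂z/∂E = −n_x/n_z = 0.178286579 and ∂z/∂N = −n_y/n_z = −0.296960946.
Intercept c from DH-7: 651 − 93818.85 + 1348405.82 = 1255237.96.
At (526196, 4540446): z_contact = 93813.68 − 1348335.14 + 1255237.96 = 716.51 m.
Depth below ground = 781.9 − 716.51 = 65.4 m.

65.4 m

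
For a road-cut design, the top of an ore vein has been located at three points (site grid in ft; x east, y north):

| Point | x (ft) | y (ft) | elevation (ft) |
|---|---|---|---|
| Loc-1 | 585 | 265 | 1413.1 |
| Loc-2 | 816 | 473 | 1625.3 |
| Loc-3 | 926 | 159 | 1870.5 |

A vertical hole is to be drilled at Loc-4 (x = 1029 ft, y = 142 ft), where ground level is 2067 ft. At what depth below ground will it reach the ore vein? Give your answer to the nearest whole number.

64 ft

Let the plane be z = a·x + b·y + c.
Loc-2−Loc-1: 231a + 208b = 212.2;  Loc-3−Loc-1: 341a − 106b = 457.4.
Solving gives a = 1.23286, b = −0.34900.
Then c = 1413.1 − a·585 − b·265 = 784.36.
At (1029, 142): z_contact = 1268.6 − 49.6 + 784.36 = 2003.4 ft.
Depth below ground = 2067 − 2003.4 = 64 ft.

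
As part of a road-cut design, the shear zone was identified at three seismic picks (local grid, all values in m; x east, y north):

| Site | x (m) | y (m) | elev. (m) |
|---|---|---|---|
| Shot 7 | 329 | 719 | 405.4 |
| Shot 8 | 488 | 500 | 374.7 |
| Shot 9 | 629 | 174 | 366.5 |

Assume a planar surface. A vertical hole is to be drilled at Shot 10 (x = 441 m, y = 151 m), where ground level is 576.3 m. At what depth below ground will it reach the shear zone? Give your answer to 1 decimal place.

Two edge vectors: Shot 7→Shot 8 = (159, -219, -30.7), Shot 7→Shot 9 = (300, -545, -38.9).
Normal n = (Shot 7→Shot 8) × (Shot 7→Shot 9) = (-8212.4, -3024.9, -20955).
So ∂z/∂x = −n_x/n_z = −0.39191 and ∂z/∂y = −n_y/n_z = −0.14435.
Intercept c from Shot 7: 405.4 + 128.94 + 103.79 = 638.13.
At (441, 151): z_contact = −172.83 − 21.80 + 638.13 = 443.50 m.
Depth below ground = 576.3 − 443.50 = 132.8 m.

132.8 m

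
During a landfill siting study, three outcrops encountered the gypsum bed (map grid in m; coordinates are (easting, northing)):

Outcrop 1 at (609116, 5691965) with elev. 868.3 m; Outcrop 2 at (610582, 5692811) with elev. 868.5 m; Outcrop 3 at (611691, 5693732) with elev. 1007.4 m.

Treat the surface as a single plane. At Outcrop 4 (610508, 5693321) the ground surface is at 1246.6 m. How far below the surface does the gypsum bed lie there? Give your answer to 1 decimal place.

Let the plane be z = a·E + b·N + c.
Outcrop 2−Outcrop 1: 1466a + 846b = 0.2;  Outcrop 3−Outcrop 1: 2575a + 1767b = 139.1.
Solving gives a = −0.284789258, b = 0.493736468.
Then c = 868.3 − a·609116 − b·5691965 = −2635992.70.
At (610508, 5693321): z_contact = −173866.12 + 2811000.20 − 2635992.70 = 1141.38 m.
Depth below ground = 1246.6 − 1141.38 = 105.2 m.

105.2 m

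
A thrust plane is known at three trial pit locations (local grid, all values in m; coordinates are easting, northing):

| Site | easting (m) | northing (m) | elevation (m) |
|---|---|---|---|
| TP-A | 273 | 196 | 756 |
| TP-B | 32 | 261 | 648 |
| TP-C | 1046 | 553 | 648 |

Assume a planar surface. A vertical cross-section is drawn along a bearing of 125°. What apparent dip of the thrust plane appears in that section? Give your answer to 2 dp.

33.04°

Let the plane be z = a·easting + b·northing + c.
TP-B−TP-A: −241a + 65b = −108;  TP-C−TP-A: 773a + 357b = −108.
Solving gives a = 0.23140, b = −0.80357.
Unit vector along 125° is (sin 125°, cos 125°) = (0.8192, -0.5736).
Slope in that direction = a·(0.8192) + b·(-0.5736) = 0.65046.
Apparent dip = arctan|0.65046| = 33.04° (true dip is 39.9°, so apparent ≤ true as expected).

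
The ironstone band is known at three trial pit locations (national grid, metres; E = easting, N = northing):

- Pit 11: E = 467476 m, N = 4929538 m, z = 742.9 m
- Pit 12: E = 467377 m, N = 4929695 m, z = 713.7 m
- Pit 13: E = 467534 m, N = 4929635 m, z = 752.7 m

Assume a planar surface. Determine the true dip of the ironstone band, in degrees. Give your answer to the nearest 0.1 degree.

Two edge vectors: Pit 11→Pit 12 = (-99, 157, -29.2), Pit 11→Pit 13 = (58, 97, 9.8).
Normal n = (Pit 11→Pit 12) × (Pit 11→Pit 13) = (4371, -723.4, -18709).
So ∂z/∂E = −n_x/n_z = 0.23363 and ∂z/∂N = −n_y/n_z = −0.03867.
Gradient magnitude |∇z| = √(a² + b²) = √(0.05458 + 0.00150) = 0.23681.
True dip = arctan(0.23681) = 13.3°, dipping toward W (azimuth ≈ 279°).

13.3°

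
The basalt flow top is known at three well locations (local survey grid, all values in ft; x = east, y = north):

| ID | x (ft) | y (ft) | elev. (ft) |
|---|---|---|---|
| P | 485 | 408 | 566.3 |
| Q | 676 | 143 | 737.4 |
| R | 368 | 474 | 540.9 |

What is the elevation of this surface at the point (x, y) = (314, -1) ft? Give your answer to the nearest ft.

946 ft

Two edge vectors: P→Q = (191, -265, 171.1), P→R = (-117, 66, -25.4).
Normal n = (P→Q) × (P→R) = (-4561.6, -15167.3, -18399).
So ∂z/∂x = −n_x/n_z = −0.24793 and ∂z/∂y = −n_y/n_z = −0.82435.
Intercept c from P: 566.3 + 120.24 + 336.34 = 1022.88.
At (314, -1): z = −77.8 + 0.8 + 1022.88 = 945.9 ft.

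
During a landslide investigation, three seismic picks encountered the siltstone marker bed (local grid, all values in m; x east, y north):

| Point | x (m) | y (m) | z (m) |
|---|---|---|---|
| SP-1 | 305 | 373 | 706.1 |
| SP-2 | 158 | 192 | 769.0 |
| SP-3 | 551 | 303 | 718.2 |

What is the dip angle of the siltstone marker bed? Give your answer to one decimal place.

Two edge vectors: SP-1→SP-2 = (-147, -181, 62.9), SP-1→SP-3 = (246, -70, 12.1).
Normal n = (SP-1→SP-2) × (SP-1→SP-3) = (2212.9, 17252.1, 54816).
So ∂z/∂x = −n_x/n_z = −0.04037 and ∂z/∂y = −n_y/n_z = −0.31473.
Gradient magnitude |∇z| = √(a² + b²) = √(0.00163 + 0.09905) = 0.31731.
True dip = arctan(0.31731) = 17.6°, dipping toward N (azimuth ≈ 007°).

17.6°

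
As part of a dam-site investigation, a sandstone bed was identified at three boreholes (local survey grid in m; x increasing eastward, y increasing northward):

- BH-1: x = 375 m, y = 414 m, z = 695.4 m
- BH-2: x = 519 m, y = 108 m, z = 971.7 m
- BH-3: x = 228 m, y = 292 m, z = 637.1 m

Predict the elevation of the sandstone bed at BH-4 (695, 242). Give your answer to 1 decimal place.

1047.7 m

Let the plane be z = a·x + b·y + c.
BH-2−BH-1: 144a − 306b = 276.3;  BH-3−BH-1: −147a − 122b = −58.3.
Solving gives a = 0.82412, b = −0.51512.
Then c = 695.4 − a·375 − b·414 = 599.62.
At (695, 242): z = 572.8 − 124.7 + 599.62 = 1047.7 m.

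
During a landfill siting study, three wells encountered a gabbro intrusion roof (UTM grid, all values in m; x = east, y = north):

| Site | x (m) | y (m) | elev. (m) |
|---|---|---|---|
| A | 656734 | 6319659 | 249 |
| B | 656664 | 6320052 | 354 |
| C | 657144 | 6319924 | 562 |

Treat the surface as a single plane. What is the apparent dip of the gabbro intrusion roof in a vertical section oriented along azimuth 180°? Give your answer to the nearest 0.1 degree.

19.9°

Two edge vectors: A→B = (-70, 393, 105), A→C = (410, 265, 313).
Normal n = (A→B) × (A→C) = (95184, 64960, -179680).
So ∂z/∂x = −n_x/n_z = 0.52974 and ∂z/∂y = −n_y/n_z = 0.36153.
Unit vector along 180° is (sin 180°, cos 180°) = (0.0000, -1.0000).
Slope in that direction = a·(0.0000) + b·(-1.0000) = −0.36153.
Apparent dip = arctan|0.36153| = 19.9° (true dip is 32.7°, so apparent ≤ true as expected).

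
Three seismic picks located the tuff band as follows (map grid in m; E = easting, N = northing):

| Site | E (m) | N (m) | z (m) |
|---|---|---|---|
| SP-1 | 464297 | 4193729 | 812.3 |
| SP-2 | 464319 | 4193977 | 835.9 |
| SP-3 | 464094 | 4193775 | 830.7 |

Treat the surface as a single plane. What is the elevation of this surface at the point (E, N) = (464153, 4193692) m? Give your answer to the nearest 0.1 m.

Let the plane be z = a·E + b·N + c.
SP-2−SP-1: 22a + 248b = 23.6;  SP-3−SP-1: −203a + 46b = 18.4.
Solving gives a = −0.067715554, b = 0.101168315.
Then c = 812.3 − a·464297 − b·4193729 = −392020.07.
At (464153, 4193692): z = −31430.4 + 424268.8 − 392020.07 = 818.3 m.

818.3 m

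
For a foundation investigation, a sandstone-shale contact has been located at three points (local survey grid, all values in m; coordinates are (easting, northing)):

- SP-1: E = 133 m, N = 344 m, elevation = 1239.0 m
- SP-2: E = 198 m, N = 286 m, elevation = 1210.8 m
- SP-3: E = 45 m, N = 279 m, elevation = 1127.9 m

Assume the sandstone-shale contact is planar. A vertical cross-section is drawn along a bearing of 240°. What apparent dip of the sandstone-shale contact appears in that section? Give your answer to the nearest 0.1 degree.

Let the plane be z = a·E + b·N + c.
SP-2−SP-1: 65a − 58b = −28.2;  SP-3−SP-1: −88a − 65b = −111.1.
Solving gives a = 0.49424, b = 1.04010.
Unit vector along 240° is (sin 240°, cos 240°) = (-0.8660, -0.5000).
Slope in that direction = a·(-0.8660) + b·(-0.5000) = −0.94808.
Apparent dip = arctan|0.94808| = 43.5° (true dip is 49.0°, so apparent ≤ true as expected).

43.5°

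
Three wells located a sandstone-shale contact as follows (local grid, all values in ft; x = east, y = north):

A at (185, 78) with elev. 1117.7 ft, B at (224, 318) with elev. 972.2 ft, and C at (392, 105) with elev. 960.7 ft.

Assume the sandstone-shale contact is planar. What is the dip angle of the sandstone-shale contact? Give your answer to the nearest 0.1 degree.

40.4°

Let the plane be z = a·x + b·y + c.
B−A: 39a + 240b = −145.5;  C−A: 207a + 27b = −157.
Solving gives a = −0.69409, b = −0.49346.
Gradient magnitude |∇z| = √(a² + b²) = √(0.48176 + 0.24350) = 0.85162.
True dip = arctan(0.85162) = 40.4°, dipping toward NE (azimuth ≈ 055°).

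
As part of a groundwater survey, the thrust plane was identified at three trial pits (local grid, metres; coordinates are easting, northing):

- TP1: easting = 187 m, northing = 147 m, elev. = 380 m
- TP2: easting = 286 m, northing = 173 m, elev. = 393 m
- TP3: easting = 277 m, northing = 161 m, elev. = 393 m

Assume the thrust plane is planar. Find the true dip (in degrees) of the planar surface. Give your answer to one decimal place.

11.6°

Let the plane be z = a·easting + b·northing + c.
TP2−TP1: 99a + 26b = 13;  TP3−TP1: 90a + 14b = 13.
Solving gives a = 0.16352, b = −0.12264.
Gradient magnitude |∇z| = √(a² + b²) = √(0.02674 + 0.01504) = 0.20440.
True dip = arctan(0.20440) = 11.6°, dipping toward NW (azimuth ≈ 307°).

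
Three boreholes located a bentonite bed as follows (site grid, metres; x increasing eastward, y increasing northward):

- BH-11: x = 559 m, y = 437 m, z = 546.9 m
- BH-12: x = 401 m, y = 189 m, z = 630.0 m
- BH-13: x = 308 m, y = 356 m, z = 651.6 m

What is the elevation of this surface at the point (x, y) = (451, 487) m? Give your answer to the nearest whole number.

585 m

Let the plane be z = a·x + b·y + c.
BH-12−BH-11: −158a − 248b = 83.1;  BH-13−BH-11: −251a − 81b = 104.7.
Solving gives a = −0.38897, b = −0.08727.
Then c = 546.9 − a·559 − b·437 = 802.47.
At (451, 487): z = −175.4 − 42.5 + 802.47 = 584.5 m.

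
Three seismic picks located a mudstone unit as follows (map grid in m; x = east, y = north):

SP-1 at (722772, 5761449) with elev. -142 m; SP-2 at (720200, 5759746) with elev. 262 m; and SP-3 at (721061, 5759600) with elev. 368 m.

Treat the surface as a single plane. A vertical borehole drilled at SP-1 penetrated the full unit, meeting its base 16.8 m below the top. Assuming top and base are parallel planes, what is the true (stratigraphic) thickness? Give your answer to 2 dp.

15.89 m

Two edge vectors: SP-1→SP-2 = (-2572, -1703, 404), SP-1→SP-3 = (-1711, -1849, 510).
Normal n = (SP-1→SP-2) × (SP-1→SP-3) = (-121534, 620476, 1841795).
So ∂z/∂x = −n_x/n_z = 0.06599 and ∂z/∂y = −n_y/n_z = −0.33689.
|∇z| = √(a²+b²) = 0.34329, so dip δ = arctan(0.34329) = 18.95°.
True thickness = vertical thickness × cos δ = 16.8 × cos 18.95° = 15.89 m.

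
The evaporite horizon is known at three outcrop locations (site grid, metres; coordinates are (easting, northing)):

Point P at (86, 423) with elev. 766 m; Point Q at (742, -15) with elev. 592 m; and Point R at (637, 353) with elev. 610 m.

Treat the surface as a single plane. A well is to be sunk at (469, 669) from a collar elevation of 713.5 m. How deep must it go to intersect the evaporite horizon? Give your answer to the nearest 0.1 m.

65.7 m

Two edge vectors: Point P→Point Q = (656, -438, -174), Point P→Point R = (551, -70, -156).
Normal n = (Point P→Point Q) × (Point P→Point R) = (56148, 6462, 195418).
So ∂z/∂E = −n_x/n_z = −0.28732 and ∂z/∂N = −n_y/n_z = −0.03307.
Intercept c from Point P: 766 + 24.71 + 13.99 = 804.70.
At (469, 669): z_contact = −134.75 − 22.12 + 804.70 = 647.82 m.
Depth below ground = 713.5 − 647.82 = 65.7 m.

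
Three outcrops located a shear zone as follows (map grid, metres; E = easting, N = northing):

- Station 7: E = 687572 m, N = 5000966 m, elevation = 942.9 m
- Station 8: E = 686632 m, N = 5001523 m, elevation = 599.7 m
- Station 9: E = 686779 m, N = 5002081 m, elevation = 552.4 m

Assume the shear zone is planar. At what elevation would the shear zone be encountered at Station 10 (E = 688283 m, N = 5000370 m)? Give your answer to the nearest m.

1230 m

Let the plane be z = a·E + b·N + c.
Station 8−Station 7: −940a + 557b = −343.2;  Station 9−Station 7: −793a + 1115b = −390.5.
Solving gives a = 0.27236110, b = −0.15651807.
Then c = 942.9 − a·687572 − b·5000966 = 596416.57.
At (688283, 5000370): z = 187461.5 − 782648.3 + 596416.57 = 1229.8 m.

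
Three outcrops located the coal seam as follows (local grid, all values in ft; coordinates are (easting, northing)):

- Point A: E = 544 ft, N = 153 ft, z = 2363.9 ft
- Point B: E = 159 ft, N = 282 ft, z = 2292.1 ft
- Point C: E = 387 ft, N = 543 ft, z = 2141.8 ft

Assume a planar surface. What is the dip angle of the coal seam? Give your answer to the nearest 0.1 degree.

Two edge vectors: Point A→Point B = (-385, 129, -71.8), Point A→Point C = (-157, 390, -222.1).
Normal n = (Point A→Point B) × (Point A→Point C) = (-648.9, -74235.9, -129897).
So ∂z/∂E = −n_x/n_z = −0.00500 and ∂z/∂N = −n_y/n_z = −0.57150.
Gradient magnitude |∇z| = √(a² + b²) = √(0.00002 + 0.32661) = 0.57152.
True dip = arctan(0.57152) = 29.7°, dipping toward N (azimuth ≈ 001°).

29.7°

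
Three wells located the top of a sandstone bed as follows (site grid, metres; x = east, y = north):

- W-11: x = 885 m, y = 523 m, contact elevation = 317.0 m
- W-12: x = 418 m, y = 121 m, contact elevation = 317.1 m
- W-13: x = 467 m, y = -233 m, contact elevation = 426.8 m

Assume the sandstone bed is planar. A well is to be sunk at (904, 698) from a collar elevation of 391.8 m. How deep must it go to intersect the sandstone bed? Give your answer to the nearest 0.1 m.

Let the plane be z = a·x + b·y + c.
W-12−W-11: −467a − 402b = 0.1;  W-13−W-11: −418a − 756b = 109.8.
Solving gives a = 0.23816, b = −0.27692.
Then c = 317 − a·885 − b·523 = 251.06.
At (904, 698): z_contact = 215.30 − 193.29 + 251.06 = 273.06 m.
Depth below ground = 391.8 − 273.06 = 118.7 m.

118.7 m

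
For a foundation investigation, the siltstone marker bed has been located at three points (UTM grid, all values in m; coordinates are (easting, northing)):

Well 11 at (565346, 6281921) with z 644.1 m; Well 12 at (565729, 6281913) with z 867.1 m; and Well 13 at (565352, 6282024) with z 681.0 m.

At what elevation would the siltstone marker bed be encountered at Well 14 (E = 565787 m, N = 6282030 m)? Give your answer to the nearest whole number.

Let the plane be z = a·E + b·N + c.
Well 12−Well 11: 383a − 8b = 223;  Well 13−Well 11: 6a + 103b = 36.9.
Solving gives a = 0.58901182, b = 0.32394106.
Then c = 644.1 − a·565346 − b·6281921 = −2367323.52.
At (565787, 6282030): z = 333255.2 + 2035007.4 − 2367323.52 = 939.2 m.

939 m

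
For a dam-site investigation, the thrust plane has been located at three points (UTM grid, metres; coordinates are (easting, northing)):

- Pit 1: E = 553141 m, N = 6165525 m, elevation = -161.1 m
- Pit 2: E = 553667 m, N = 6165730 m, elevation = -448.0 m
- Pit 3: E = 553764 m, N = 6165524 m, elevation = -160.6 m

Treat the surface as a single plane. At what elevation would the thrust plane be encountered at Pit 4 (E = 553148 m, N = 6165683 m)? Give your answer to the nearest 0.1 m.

Let the plane be z = a·E + b·N + c.
Pit 2−Pit 1: 526a + 205b = −286.9;  Pit 3−Pit 1: 623a − 1b = 0.5.
Solving gives a = −0.001437918, b = −1.395822709.
Then c = -161.1 − a·553141 − b·6165525 = 8606614.08.
At (553148, 6165683): z = −795.4 − 8606200.3 + 8606614.08 = -381.7 m.

-381.7 m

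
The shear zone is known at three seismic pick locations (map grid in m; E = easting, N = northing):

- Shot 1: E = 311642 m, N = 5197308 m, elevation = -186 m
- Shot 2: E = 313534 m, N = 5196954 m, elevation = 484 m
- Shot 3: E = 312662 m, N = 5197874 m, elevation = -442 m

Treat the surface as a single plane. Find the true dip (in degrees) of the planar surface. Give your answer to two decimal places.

40.03°

Let the plane be z = a·E + b·N + c.
Shot 2−Shot 1: 1892a − 354b = 670;  Shot 3−Shot 1: 1020a + 566b = −256.
Solving gives a = 0.20154, b = −0.81550.
Gradient magnitude |∇z| = √(a² + b²) = √(0.04062 + 0.66503) = 0.84003.
True dip = arctan(0.84003) = 40.03°, dipping toward NNW (azimuth ≈ 346°).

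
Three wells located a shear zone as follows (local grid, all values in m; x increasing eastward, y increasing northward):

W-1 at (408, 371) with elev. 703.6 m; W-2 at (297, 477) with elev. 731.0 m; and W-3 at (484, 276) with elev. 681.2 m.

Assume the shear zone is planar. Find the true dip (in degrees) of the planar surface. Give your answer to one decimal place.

10.6°

Let the plane be z = a·x + b·y + c.
W-2−W-1: −111a + 106b = 27.4;  W-3−W-1: 76a − 95b = −22.4.
Solving gives a = −0.09184, b = 0.16231.
Gradient magnitude |∇z| = √(a² + b²) = √(0.00844 + 0.02635) = 0.18650.
True dip = arctan(0.18650) = 10.6°, dipping toward SSE (azimuth ≈ 150°).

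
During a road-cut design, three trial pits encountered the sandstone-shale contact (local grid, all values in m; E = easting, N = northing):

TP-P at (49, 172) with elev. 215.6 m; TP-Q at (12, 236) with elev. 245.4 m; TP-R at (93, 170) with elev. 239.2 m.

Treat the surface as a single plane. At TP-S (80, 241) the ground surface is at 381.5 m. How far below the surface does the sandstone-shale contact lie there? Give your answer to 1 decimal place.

Two edge vectors: TP-P→TP-Q = (-37, 64, 29.8), TP-P→TP-R = (44, -2, 23.6).
Normal n = (TP-P→TP-Q) × (TP-P→TP-R) = (1570, 2184.4, -2742).
So ∂z/∂E = −n_x/n_z = 0.57257 and ∂z/∂N = −n_y/n_z = 0.79664.
Intercept c from TP-P: 215.6 − 28.06 − 137.02 = 50.52.
At (80, 241): z_contact = 45.81 + 191.99 + 50.52 = 288.32 m.
Depth below ground = 381.5 − 288.32 = 93.2 m.

93.2 m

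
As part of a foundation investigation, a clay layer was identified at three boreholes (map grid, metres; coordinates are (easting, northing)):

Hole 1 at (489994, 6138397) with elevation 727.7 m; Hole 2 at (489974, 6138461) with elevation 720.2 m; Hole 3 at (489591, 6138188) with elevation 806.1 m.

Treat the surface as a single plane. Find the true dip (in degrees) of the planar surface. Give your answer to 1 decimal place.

10.8°

Let the plane be z = a·E + b·N + c.
Hole 2−Hole 1: −20a + 64b = −7.5;  Hole 3−Hole 1: −403a − 209b = 78.4.
Solving gives a = −0.11511, b = −0.15316.
Gradient magnitude |∇z| = √(a² + b²) = √(0.01325 + 0.02346) = 0.19159.
True dip = arctan(0.19159) = 10.8°, dipping toward NE (azimuth ≈ 037°).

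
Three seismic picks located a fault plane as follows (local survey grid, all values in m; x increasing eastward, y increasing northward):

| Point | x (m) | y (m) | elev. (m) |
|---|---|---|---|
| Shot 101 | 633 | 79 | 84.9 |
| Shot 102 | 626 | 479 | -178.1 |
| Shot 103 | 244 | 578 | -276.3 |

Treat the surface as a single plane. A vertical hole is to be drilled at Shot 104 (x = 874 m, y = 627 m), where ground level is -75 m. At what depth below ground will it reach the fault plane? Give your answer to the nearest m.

179 m

Two edge vectors: Shot 101→Shot 102 = (-7, 400, -263), Shot 101→Shot 103 = (-389, 499, -361.2).
Normal n = (Shot 101→Shot 102) × (Shot 101→Shot 103) = (-13243, 99778.6, 152107).
So ∂z/∂x = −n_x/n_z = 0.08706 and ∂z/∂y = −n_y/n_z = −0.65598.
Intercept c from Shot 101: 84.9 − 55.11 + 51.82 = 81.61.
At (874, 627): z_contact = 76.1 − 411.3 + 81.61 = -253.6 m.
Depth below ground = -75 − (-253.6) = 179 m.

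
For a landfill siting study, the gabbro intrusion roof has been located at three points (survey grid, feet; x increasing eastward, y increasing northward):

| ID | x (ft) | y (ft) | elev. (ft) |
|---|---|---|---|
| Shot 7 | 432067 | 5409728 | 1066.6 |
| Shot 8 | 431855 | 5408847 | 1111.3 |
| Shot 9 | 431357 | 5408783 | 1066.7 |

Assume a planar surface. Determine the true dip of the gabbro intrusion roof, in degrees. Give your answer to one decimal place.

Two edge vectors: Shot 7→Shot 8 = (-212, -881, 44.7), Shot 7→Shot 9 = (-710, -945, 0.1).
Normal n = (Shot 7→Shot 8) × (Shot 7→Shot 9) = (42153.4, -31715.8, -425170).
So ∂z/∂x = −n_x/n_z = 0.09914 and ∂z/∂y = −n_y/n_z = −0.07460.
Gradient magnitude |∇z| = √(a² + b²) = √(0.00983 + 0.00556) = 0.12407.
True dip = arctan(0.12407) = 7.1°, dipping toward NW (azimuth ≈ 307°).

7.1°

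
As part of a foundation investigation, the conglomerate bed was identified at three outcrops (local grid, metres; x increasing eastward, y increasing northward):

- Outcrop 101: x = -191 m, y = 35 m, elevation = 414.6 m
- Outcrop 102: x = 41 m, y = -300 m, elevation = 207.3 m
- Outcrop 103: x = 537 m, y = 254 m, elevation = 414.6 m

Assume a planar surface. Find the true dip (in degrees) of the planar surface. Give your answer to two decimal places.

Two edge vectors: Outcrop 101→Outcrop 102 = (232, -335, -207.3), Outcrop 101→Outcrop 103 = (728, 219, 0).
Normal n = (Outcrop 101→Outcrop 102) × (Outcrop 101→Outcrop 103) = (45398.7, -150914.4, 294688).
So ∂z/∂x = −n_x/n_z = −0.15406 and ∂z/∂y = −n_y/n_z = 0.51212.
Gradient magnitude |∇z| = √(a² + b²) = √(0.02373 + 0.26226) = 0.53479.
True dip = arctan(0.53479) = 28.14°, dipping toward SSE (azimuth ≈ 163°).

28.14°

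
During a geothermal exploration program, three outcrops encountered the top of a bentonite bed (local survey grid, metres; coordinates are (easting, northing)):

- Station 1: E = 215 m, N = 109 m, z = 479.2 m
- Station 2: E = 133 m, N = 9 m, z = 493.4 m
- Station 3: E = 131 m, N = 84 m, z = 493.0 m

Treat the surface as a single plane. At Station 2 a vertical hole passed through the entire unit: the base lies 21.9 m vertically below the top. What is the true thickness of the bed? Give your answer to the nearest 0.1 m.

Let the plane be z = a·E + b·N + c.
Station 2−Station 1: −82a − 100b = 14.2;  Station 3−Station 1: −84a − 25b = 13.8.
Solving gives a = −0.16142, b = −0.00964.
|∇z| = √(a²+b²) = 0.16170, so dip δ = arctan(0.16170) = 9.19°.
True thickness = vertical thickness × cos δ = 21.9 × cos 9.19° = 21.6 m.

21.6 m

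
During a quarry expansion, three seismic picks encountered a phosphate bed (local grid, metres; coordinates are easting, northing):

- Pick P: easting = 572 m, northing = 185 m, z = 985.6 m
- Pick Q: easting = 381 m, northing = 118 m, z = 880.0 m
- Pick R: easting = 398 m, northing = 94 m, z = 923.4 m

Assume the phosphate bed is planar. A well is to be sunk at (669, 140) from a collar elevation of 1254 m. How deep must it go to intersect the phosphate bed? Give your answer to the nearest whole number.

Two edge vectors: Pick P→Pick Q = (-191, -67, -105.6), Pick P→Pick R = (-174, -91, -62.2).
Normal n = (Pick P→Pick Q) × (Pick P→Pick R) = (-5442.2, 6494.2, 5723).
So ∂z/∂easting = −n_x/n_z = 0.95093 and ∂z/∂northing = −n_y/n_z = −1.13475.
Intercept c from Pick P: 985.6 − 543.93 + 209.93 = 651.59.
At (669, 140): z_contact = 636.2 − 158.9 + 651.59 = 1128.9 m.
Depth below ground = 1254 − 1128.9 = 125 m.

125 m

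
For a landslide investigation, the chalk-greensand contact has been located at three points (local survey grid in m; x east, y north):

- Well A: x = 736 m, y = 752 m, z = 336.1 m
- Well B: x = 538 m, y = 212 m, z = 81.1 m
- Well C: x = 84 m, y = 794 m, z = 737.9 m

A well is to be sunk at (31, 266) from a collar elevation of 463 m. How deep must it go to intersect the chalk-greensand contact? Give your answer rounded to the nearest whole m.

55 m

Two edge vectors: Well A→Well B = (-198, -540, -255), Well A→Well C = (-652, 42, 401.8).
Normal n = (Well A→Well B) × (Well A→Well C) = (-206262, 245816.4, -360396).
So ∂z/∂x = −n_x/n_z = −0.57232 and ∂z/∂y = −n_y/n_z = 0.68207.
Intercept c from Well A: 336.1 + 421.23 − 512.92 = 244.41.
At (31, 266): z_contact = −17.7 + 181.4 + 244.41 = 408.1 m.
Depth below ground = 463 − 408.1 = 55 m.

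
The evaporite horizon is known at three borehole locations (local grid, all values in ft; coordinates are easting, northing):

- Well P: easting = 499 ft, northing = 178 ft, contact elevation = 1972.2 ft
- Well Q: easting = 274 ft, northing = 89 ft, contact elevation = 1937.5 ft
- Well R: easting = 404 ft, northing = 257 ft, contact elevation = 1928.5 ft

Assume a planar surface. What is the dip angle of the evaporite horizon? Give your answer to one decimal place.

Two edge vectors: Well P→Well Q = (-225, -89, -34.7), Well P→Well R = (-95, 79, -43.7).
Normal n = (Well P→Well Q) × (Well P→Well R) = (6630.6, -6536, -26230).
So ∂z/∂easting = −n_x/n_z = 0.25279 and ∂z/∂northing = −n_y/n_z = −0.24918.
Gradient magnitude |∇z| = √(a² + b²) = √(0.06390 + 0.06209) = 0.35495.
True dip = arctan(0.35495) = 19.5°, dipping toward NW (azimuth ≈ 315°).

19.5°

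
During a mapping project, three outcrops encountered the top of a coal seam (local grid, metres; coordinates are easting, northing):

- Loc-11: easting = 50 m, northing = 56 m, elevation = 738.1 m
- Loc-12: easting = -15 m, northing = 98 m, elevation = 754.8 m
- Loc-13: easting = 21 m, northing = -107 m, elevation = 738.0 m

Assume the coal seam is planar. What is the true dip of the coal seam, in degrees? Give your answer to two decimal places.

13.16°

Let the plane be z = a·easting + b·northing + c.
Loc-12−Loc-11: −65a + 42b = 16.7;  Loc-13−Loc-11: −29a − 163b = −0.1.
Solving gives a = −0.23008, b = 0.04155.
Gradient magnitude |∇z| = √(a² + b²) = √(0.05294 + 0.00173) = 0.23380.
True dip = arctan(0.23380) = 13.16°, dipping toward E (azimuth ≈ 100°).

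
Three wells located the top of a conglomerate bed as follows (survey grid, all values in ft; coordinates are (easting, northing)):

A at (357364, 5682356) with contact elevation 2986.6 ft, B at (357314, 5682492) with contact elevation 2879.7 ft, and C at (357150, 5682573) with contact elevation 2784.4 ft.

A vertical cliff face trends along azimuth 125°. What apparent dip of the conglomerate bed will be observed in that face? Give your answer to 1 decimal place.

30.7°

Two edge vectors: A→B = (-50, 136, -106.9), A→C = (-214, 217, -202.2).
Normal n = (A→B) × (A→C) = (-4301.9, 12766.6, 18254).
So ∂z/∂E = −n_x/n_z = 0.23567 and ∂z/∂N = −n_y/n_z = −0.69939.
Unit vector along 125° is (sin 125°, cos 125°) = (0.8192, -0.5736).
Slope in that direction = a·(0.8192) + b·(-0.5736) = 0.59420.
Apparent dip = arctan|0.59420| = 30.7° (true dip is 36.4°, so apparent ≤ true as expected).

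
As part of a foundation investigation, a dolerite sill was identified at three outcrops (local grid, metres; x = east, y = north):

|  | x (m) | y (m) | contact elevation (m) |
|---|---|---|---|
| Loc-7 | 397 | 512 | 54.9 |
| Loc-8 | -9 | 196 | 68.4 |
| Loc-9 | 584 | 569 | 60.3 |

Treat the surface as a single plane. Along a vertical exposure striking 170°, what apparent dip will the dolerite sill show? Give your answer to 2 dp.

Two edge vectors: Loc-7→Loc-8 = (-406, -316, 13.5), Loc-7→Loc-9 = (187, 57, 5.4).
Normal n = (Loc-7→Loc-8) × (Loc-7→Loc-9) = (-2475.9, 4716.9, 35950).
So ∂z/∂x = −n_x/n_z = 0.06887 and ∂z/∂y = −n_y/n_z = −0.13121.
Unit vector along 170° is (sin 170°, cos 170°) = (0.1736, -0.9848).
Slope in that direction = a·(0.1736) + b·(-0.9848) = 0.14117.
Apparent dip = arctan|0.14117| = 8.04° (true dip is 8.4°, so apparent ≤ true as expected).

8.04°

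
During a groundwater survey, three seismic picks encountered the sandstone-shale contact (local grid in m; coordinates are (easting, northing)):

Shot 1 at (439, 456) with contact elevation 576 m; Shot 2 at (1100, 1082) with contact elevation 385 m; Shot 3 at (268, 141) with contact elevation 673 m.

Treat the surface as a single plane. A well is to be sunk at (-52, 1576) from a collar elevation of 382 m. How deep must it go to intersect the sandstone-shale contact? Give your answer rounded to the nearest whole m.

157 m

Two edge vectors: Shot 1→Shot 2 = (661, 626, -191), Shot 1→Shot 3 = (-171, -315, 97).
Normal n = (Shot 1→Shot 2) × (Shot 1→Shot 3) = (557, -31456, -101169).
So ∂z/∂E = −n_x/n_z = 0.00551 and ∂z/∂N = −n_y/n_z = −0.31093.
Intercept c from Shot 1: 576 − 2.42 + 141.78 = 715.36.
At (-52, 1576): z_contact = −0.3 − 490.0 + 715.36 = 225.1 m.
Depth below ground = 382 − 225.1 = 157 m.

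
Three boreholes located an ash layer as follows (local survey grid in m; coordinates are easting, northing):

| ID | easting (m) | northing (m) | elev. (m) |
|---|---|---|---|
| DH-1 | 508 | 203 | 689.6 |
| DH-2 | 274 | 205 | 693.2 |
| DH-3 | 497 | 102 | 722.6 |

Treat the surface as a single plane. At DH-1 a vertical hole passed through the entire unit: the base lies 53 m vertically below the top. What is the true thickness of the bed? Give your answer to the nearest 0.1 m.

Let the plane be z = a·easting + b·northing + c.
DH-2−DH-1: −234a + 2b = 3.6;  DH-3−DH-1: −11a − 101b = 33.
Solving gives a = −0.01816, b = −0.32475.
|∇z| = √(a²+b²) = 0.32526, so dip δ = arctan(0.32526) = 18.02°.
True thickness = vertical thickness × cos δ = 53 × cos 18.02° = 50.4 m.

50.4 m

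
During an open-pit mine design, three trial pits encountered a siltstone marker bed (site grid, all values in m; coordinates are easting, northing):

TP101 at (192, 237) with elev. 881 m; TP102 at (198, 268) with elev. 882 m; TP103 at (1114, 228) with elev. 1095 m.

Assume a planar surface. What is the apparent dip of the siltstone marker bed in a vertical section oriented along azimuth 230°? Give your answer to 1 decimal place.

9.6°

Two edge vectors: TP101→TP102 = (6, 31, 1), TP101→TP103 = (922, -9, 214).
Normal n = (TP101→TP102) × (TP101→TP103) = (6643, -362, -28636).
So ∂z/∂easting = −n_x/n_z = 0.23198 and ∂z/∂northing = −n_y/n_z = −0.01264.
Unit vector along 230° is (sin 230°, cos 230°) = (-0.7660, -0.6428).
Slope in that direction = a·(-0.7660) + b·(-0.6428) = −0.16958.
Apparent dip = arctan|0.16958| = 9.6° (true dip is 13.1°, so apparent ≤ true as expected).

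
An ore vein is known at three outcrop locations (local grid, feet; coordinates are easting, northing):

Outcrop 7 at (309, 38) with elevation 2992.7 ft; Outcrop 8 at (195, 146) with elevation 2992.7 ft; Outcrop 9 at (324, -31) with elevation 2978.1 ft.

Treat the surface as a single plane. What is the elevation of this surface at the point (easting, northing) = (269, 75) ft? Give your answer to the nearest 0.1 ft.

2992.5 ft

Two edge vectors: Outcrop 7→Outcrop 8 = (-114, 108, 0), Outcrop 7→Outcrop 9 = (15, -69, -14.6).
Normal n = (Outcrop 7→Outcrop 8) × (Outcrop 7→Outcrop 9) = (-1576.8, -1664.4, 6246).
So ∂z/∂easting = −n_x/n_z = 0.25245 and ∂z/∂northing = −n_y/n_z = 0.26647.
Intercept c from Outcrop 7: 2992.7 − 78.01 − 10.13 = 2904.57.
At (269, 75): z = 67.9 + 20.0 + 2904.57 = 2992.5 ft.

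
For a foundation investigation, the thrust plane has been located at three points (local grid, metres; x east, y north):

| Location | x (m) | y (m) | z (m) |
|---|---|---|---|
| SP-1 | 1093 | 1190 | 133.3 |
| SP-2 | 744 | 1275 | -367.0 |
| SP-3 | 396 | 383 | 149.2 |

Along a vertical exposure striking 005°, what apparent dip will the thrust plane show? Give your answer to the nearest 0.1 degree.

Let the plane be z = a·x + b·y + c.
SP-2−SP-1: −349a + 85b = −500.3;  SP-3−SP-1: −697a − 807b = 15.9.
Solving gives a = 1.18042, b = −1.03922.
Unit vector along 005° is (sin 5°, cos 5°) = (0.0872, 0.9962).
Slope in that direction = a·(0.0872) + b·(0.9962) = −0.93239.
Apparent dip = arctan|0.93239| = 43.0° (true dip is 57.5°, so apparent ≤ true as expected).

43.0°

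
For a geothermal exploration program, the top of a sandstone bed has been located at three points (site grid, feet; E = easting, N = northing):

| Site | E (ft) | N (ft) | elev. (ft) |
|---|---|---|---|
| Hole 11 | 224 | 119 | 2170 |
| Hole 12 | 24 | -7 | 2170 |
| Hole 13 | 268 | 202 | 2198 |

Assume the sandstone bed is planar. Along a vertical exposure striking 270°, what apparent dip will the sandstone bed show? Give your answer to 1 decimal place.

Two edge vectors: Hole 11→Hole 12 = (-200, -126, 0), Hole 11→Hole 13 = (44, 83, 28).
Normal n = (Hole 11→Hole 12) × (Hole 11→Hole 13) = (-3528, 5600, -11056).
So ∂z/∂E = −n_x/n_z = −0.31910 and ∂z/∂N = −n_y/n_z = 0.50651.
Unit vector along 270° is (sin 270°, cos 270°) = (-1.0000, -0.0000).
Slope in that direction = a·(-1.0000) + b·(-0.0000) = 0.31910.
Apparent dip = arctan|0.31910| = 17.7° (true dip is 30.9°, so apparent ≤ true as expected).

17.7°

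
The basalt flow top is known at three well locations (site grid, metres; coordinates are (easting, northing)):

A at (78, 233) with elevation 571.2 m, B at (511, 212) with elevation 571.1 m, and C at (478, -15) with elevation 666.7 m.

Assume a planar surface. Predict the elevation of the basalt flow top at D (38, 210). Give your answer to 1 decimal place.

581.6 m

Two edge vectors: A→B = (433, -21, -0.1), A→C = (400, -248, 95.5).
Normal n = (A→B) × (A→C) = (-2030.3, -41391.5, -98984).
So ∂z/∂E = −n_x/n_z = −0.02051 and ∂z/∂N = −n_y/n_z = −0.41816.
Intercept c from A: 571.2 + 1.60 + 97.43 = 670.23.
At (38, 210): z = −0.8 − 87.8 + 670.23 = 581.6 m.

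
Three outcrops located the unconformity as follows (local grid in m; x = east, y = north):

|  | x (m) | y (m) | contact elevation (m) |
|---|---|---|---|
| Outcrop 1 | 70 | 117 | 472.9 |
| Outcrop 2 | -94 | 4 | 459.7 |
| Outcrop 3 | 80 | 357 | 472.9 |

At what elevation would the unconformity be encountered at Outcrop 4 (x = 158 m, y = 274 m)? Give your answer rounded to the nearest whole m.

Let the plane be z = a·x + b·y + c.
Outcrop 2−Outcrop 1: −164a − 113b = −13.2;  Outcrop 3−Outcrop 1: 10a + 240b = 0.
Solving gives a = 0.08287, b = −0.00345.
Then c = 472.9 − a·70 − b·117 = 467.50.
At (158, 274): z = 13.1 − 0.9 + 467.50 = 479.7 m.

480 m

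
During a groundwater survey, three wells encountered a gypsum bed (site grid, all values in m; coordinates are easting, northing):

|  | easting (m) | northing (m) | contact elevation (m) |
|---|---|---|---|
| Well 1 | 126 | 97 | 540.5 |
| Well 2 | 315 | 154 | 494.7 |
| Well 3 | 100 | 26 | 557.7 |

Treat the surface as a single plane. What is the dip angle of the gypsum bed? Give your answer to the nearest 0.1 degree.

Two edge vectors: Well 1→Well 2 = (189, 57, -45.8), Well 1→Well 3 = (-26, -71, 17.2).
Normal n = (Well 1→Well 2) × (Well 1→Well 3) = (-2271.4, -2060, -11937).
So ∂z/∂easting = −n_x/n_z = −0.19028 and ∂z/∂northing = −n_y/n_z = −0.17257.
Gradient magnitude |∇z| = √(a² + b²) = √(0.03621 + 0.02978) = 0.25688.
True dip = arctan(0.25688) = 14.4°, dipping toward NE (azimuth ≈ 048°).

14.4°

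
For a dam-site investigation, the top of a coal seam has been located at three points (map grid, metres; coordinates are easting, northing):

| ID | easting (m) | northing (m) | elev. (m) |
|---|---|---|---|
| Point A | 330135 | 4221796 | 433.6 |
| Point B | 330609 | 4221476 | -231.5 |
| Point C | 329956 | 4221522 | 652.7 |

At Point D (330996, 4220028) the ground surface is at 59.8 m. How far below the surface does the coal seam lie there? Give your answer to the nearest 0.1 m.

Let the plane be z = a·easting + b·northing + c.
Point B−Point A: 474a − 320b = −665.1;  Point C−Point A: −179a − 274b = 219.1.
Solving gives a = −1.348337216, b = 0.081212999.
Then c = 433.6 − a·330135 − b·4221796 = 102702.19.
At (330996, 4220028): z_contact = −446294.23 + 342721.13 + 102702.19 = -870.90 m.
Depth below ground = 59.8 − (-870.90) = 930.7 m.

930.7 m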